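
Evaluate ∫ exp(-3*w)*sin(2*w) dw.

-3*exp(-3*w)*sin(2*w)/13 - 2*exp(-3*w)*cos(2*w)/13 + C

Let I denote the integral. Integrate by parts with u = sin(2*w), dv = exp(-3*w) dw, so v = -exp(-3*w)/3: I = -exp(-3*w)*sin(2*w)/3 + (2/3)·∫ exp(-3*w)*cos(2*w) dw.
Apply parts again with u = cos(2*w), dv = exp(-3*w) dw: ∫ exp(-3*w)*cos(2*w) dw = -exp(-3*w)*cos(2*w)/3 − (2/3)·I. Substituting back brings back I: I = -exp(-3*w)*sin(2*w)/3 - 2*exp(-3*w)*cos(2*w)/9 − (4/9)·I.
Solving for I: (1 + 4/9)·I equals the remaining terms, so I = (9/13)·(-exp(-3*w)*sin(2*w)/3 - 2*exp(-3*w)*cos(2*w)/9).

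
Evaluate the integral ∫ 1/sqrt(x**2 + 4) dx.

log(x + sqrt(x**2 + 4)) + C

Substitute x = 2·tan(θ), so dx = 2·sec(θ)^2 dθ and the radical becomes sqrt(x**2 + 4) = 2·sec(θ) by the Pythagorean identity.
Integrate the resulting trig expression in θ, then back-substitute tan(θ) = x/2, sec(θ) = sqrt(x**2 + 4)/2 (absorbing any constant into C).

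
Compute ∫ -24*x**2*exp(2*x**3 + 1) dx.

Let u = 2*x**3 + 1, so du = (6*x**2) dx.
Rewriting, the integral becomes -4·∫ e^u du = -4·e^u.
Substituting back, u = 2*x**3 + 1.

-4*exp(2*x**3 + 1) + C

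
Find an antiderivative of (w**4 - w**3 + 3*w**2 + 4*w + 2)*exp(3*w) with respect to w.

(27*w**4 - 63*w**3 + 144*w**2 + 12*w + 50)*exp(3*w)/81 + C

Use integration by parts with u = w**4 - w**3 + 3*w**2 + 4*w + 2, dv = exp(3*w) dw, so v = exp(3*w)/3.
Apply parts 4 times (tabular method): alternate signs, differentiate u down to 0, integrate dv up.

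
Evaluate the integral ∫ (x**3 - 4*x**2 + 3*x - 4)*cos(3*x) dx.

x**3*sin(3*x)/3 - 4*x**2*sin(3*x)/3 + x**2*cos(3*x)/3 + 7*x*sin(3*x)/9 - 8*x*cos(3*x)/9 - 28*sin(3*x)/27 + 7*cos(3*x)/27 + C

Use integration by parts with u = x**3 - 4*x**2 + 3*x - 4, dv = cos(3*x) dx, so v = sin(3*x)/3.
Apply parts 3 times (tabular method): alternate signs, differentiate u down to 0, integrate dv up.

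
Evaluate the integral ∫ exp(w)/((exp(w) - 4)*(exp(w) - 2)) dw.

log(exp(w) - 4)/2 - log(exp(w) - 2)/2 + C

Let u = e^w, du = e^w dw.
The integral becomes ∫ du/((u-2)(u-4)); decompose into partial fractions.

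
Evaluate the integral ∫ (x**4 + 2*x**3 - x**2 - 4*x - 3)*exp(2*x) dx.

(2*x**4 - 2*x**2 - 6*x - 3)*exp(2*x)/4 + C

Use integration by parts with u = x**4 + 2*x**3 - x**2 - 4*x - 3, dv = exp(2*x) dx, so v = exp(2*x)/2.
Apply parts 4 times (tabular method): alternate signs, differentiate u down to 0, integrate dv up.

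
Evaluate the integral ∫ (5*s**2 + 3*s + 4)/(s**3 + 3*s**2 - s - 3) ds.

Factor the denominator: (s - 1)*(s + 1)*(s + 3).
Partial-fraction decomposition: 5/(s + 3) - 3/(2*(s + 1)) + 3/(2*(s - 1)).
Integrate each term: A/(s−a) contributes A·log|s−a|.

3*log(s - 1)/2 - 3*log(s + 1)/2 + 5*log(s + 3) + C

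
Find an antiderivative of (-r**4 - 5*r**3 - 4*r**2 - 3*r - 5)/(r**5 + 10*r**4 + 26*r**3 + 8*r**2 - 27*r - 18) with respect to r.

-9*log(r - 1)/56 + 7*log(r + 1)/25 - 11*log(r + 3)/24 - 347*log(r + 6)/525 - 1/(10*r + 10) + C

Factor the denominator: (r - 1)*(r + 1)**2*(r + 3)*(r + 6).
Partial-fraction decomposition: -347/(525*(r + 6)) - 11/(24*(r + 3)) + 7/(25*(r + 1)) + 1/(10*(r + 1)**2) - 9/(56*(r - 1)).
Integrate each term; A/(r−a) gives A·log|r−a|; A/(r−a)² gives −A/(r−a).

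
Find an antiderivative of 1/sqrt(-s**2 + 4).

asin(s/2) + C

Substitute s = 2·sin(θ), so ds = 2·cos(θ) dθ and the radical becomes sqrt(-s**2 + 4) = 2·cos(θ) by the Pythagorean identity.
Integrate the resulting trig expression in θ, then back-substitute θ = asin(s/2), sin(θ) = s/2, cos(θ) = sqrt(-s**2 + 4)/2 (absorbing any constant into C).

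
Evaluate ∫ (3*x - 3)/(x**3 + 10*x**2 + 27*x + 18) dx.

Factor the denominator: (x + 1)*(x + 3)*(x + 6).
Partial-fraction decomposition: -7/(5*(x + 6)) + 2/(x + 3) - 3/(5*(x + 1)).
Integrate each term: A/(x−a) contributes A·log|x−a|.

-3*log(x + 1)/5 + 2*log(x + 3) - 7*log(x + 6)/5 + C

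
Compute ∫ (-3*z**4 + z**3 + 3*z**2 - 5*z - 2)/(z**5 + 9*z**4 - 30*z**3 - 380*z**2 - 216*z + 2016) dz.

Factor the denominator: (z - 6)*(z - 2)*(z + 4)*(z + 6)*(z + 7).
Partial-fraction decomposition: -7366/(351*(z + 7)) + 62/(3*(z + 6)) - 383/(180*(z + 4)) + 5/(216*(z - 2)) - 899/(1560*(z - 6)).
Integrate each term: A/(z−a) contributes A·log|z−a|.

-899*log(z - 6)/1560 + 5*log(z - 2)/216 - 383*log(z + 4)/180 + 62*log(z + 6)/3 - 7366*log(z + 7)/351 + C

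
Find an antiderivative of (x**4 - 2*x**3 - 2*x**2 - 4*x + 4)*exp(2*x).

Use integration by parts with u = x**4 - 2*x**3 - 2*x**2 - 4*x + 4, dv = exp(2*x) dx, so v = exp(2*x)/2.
Apply parts 4 times (tabular method): alternate signs, differentiate u down to 0, integrate dv up.

(x**4 - 4*x**3 + 4*x**2 - 8*x + 8)*exp(2*x)/2 + C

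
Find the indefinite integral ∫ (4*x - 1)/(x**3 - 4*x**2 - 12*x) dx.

log(x)/12 + 23*log(x - 6)/48 - 9*log(x + 2)/16 + C

Factor the denominator: x*(x - 6)*(x + 2).
Partial-fraction decomposition: -9/(16*(x + 2)) + 23/(48*(x - 6)) + 1/(12*x).
Integrate each term: A/(x−a) contributes A·log|x−a|.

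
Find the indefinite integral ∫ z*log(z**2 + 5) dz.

Let u = z**2 + 5, so du = (2*z) dz.
The integral becomes (1/2)·∫ log(u) du; integrate by parts with u′=log(u), dv′=du.

z**2*log(z**2 + 5)/2 - z**2/2 + 5*log(z**2 + 5)/2 + C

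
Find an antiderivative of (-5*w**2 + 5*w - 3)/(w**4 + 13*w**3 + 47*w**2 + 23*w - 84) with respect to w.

-3*log(w - 1)/160 + 63*log(w + 3)/16 - 103*log(w + 4)/15 + 283*log(w + 7)/96 + C

Factor the denominator: (w - 1)*(w + 3)*(w + 4)*(w + 7).
Partial-fraction decomposition: 283/(96*(w + 7)) - 103/(15*(w + 4)) + 63/(16*(w + 3)) - 3/(160*(w - 1)).
Integrate each term: A/(w−a) contributes A·log|w−a|.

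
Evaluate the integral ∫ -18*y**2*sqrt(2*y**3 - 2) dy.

Let u = 2*y**3 - 2, so du = (6*y**2) dy.
Rewriting, the integral becomes -3·∫ √u du = -3·(2/3)u^(3/2).
Substituting back, u = 2*y**3 - 2.

-2*(2*y**3 - 2)**(3/2) + C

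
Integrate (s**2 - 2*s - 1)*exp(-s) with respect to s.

Use integration by parts with u = s**2 - 2*s - 1, dv = exp(-s) ds, so v = -exp(-s).
Apply parts 2 times (tabular method): alternate signs, differentiate u down to 0, integrate dv up.

(-s**2 + 1)*exp(-s) + C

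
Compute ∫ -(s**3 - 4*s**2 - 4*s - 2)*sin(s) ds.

s**3*cos(s) - 3*s**2*sin(s) - 4*s**2*cos(s) + 8*s*sin(s) - 10*s*cos(s) + 10*sin(s) + 6*cos(s) + C

Use integration by parts with u = s**3 - 4*s**2 - 4*s - 2, dv = -sin(s) ds, so v = cos(s).
Apply parts 3 times (tabular method): alternate signs, differentiate u down to 0, integrate dv up.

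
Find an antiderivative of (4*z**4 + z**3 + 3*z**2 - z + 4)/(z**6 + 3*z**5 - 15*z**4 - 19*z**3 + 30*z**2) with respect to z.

Factor the denominator: z**2*(z - 3)*(z - 1)*(z + 2)*(z + 5).
Partial-fraction decomposition: -2459/(3600*(z + 5)) + 37/(90*(z + 2)) - 11/(36*(z - 1)) + 379/(720*(z - 3)) + 23/(450*z) + 2/(15*z**2).
Integrate each term; A/(z−a) gives A·log|z−a|; A/(z−a)² gives −A/(z−a).

23*log(z)/450 + 379*log(z - 3)/720 - 11*log(z - 1)/36 + 37*log(z + 2)/90 - 2459*log(z + 5)/3600 - 2/(15*z) + C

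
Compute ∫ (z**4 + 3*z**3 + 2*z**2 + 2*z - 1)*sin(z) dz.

Use integration by parts with u = z**4 + 3*z**3 + 2*z**2 + 2*z - 1, dv = sin(z) dz, so v = -cos(z).
Apply parts 4 times (tabular method): alternate signs, differentiate u down to 0, integrate dv up.

-z**4*cos(z) + 4*z**3*sin(z) - 3*z**3*cos(z) + 9*z**2*sin(z) + 10*z**2*cos(z) - 20*z*sin(z) + 16*z*cos(z) - 16*sin(z) - 19*cos(z) + C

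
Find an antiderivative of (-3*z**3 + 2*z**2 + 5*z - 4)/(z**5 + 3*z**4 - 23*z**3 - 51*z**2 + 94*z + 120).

-8*log(z - 4)/35 + log(z - 2)/21 - log(z + 1)/30 - 4*log(z + 3)/7 + 11*log(z + 5)/14 + C

Factor the denominator: (z - 4)*(z - 2)*(z + 1)*(z + 3)*(z + 5).
Partial-fraction decomposition: 11/(14*(z + 5)) - 4/(7*(z + 3)) - 1/(30*(z + 1)) + 1/(21*(z - 2)) - 8/(35*(z - 4)).
Integrate each term: A/(z−a) contributes A·log|z−a|.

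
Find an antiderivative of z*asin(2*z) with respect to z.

Use integration by parts with u = arcsin(2*z), dv = z dz.
Then du = 2/sqrt(-4*z**2 + 1) dz.

z**2*asin(2*z)/2 + z*sqrt(-4*z**2 + 1)/8 - asin(2*z)/16 + C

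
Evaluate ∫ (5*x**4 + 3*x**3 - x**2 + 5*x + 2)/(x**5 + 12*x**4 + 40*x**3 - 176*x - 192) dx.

7*log(x - 2)/48 + 137*log(x + 2)/32 - 527*log(x + 4)/24 + 721*log(x + 6)/32 + 11/(8*x + 16) + C

Factor the denominator: (x - 2)*(x + 2)**2*(x + 4)*(x + 6).
Partial-fraction decomposition: 721/(32*(x + 6)) - 527/(24*(x + 4)) + 137/(32*(x + 2)) - 11/(8*(x + 2)**2) + 7/(48*(x - 2)).
Integrate each term; A/(x−a) gives A·log|x−a|; A/(x−a)² gives −A/(x−a).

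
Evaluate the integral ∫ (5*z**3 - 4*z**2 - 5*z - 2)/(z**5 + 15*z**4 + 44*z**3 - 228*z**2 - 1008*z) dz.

log(z)/504 + 117*log(z - 4)/2200 + 21901*log(z + 6)/900 - 1878*log(z + 7)/77 + 299/(15*z + 90) + C

Factor the denominator: z*(z - 4)*(z + 6)**2*(z + 7).
Partial-fraction decomposition: -1878/(77*(z + 7)) + 21901/(900*(z + 6)) - 299/(15*(z + 6)**2) + 117/(2200*(z - 4)) + 1/(504*z).
Integrate each term; A/(z−a) gives A·log|z−a|; A/(z−a)² gives −A/(z−a).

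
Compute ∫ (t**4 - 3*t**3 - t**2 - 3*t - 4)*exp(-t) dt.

(-t**4 - t**3 - 2*t**2 - t + 3)*exp(-t) + C

Use integration by parts with u = t**4 - 3*t**3 - t**2 - 3*t - 4, dv = exp(-t) dt, so v = -exp(-t).
Apply parts 4 times (tabular method): alternate signs, differentiate u down to 0, integrate dv up.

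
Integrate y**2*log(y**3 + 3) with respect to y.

y**3*log(y**3 + 3)/3 - y**3/3 + log(y**3 + 3) + C

Let u = y**3 + 3, so du = (3*y**2) dy.
The integral becomes (1/3)·∫ log(u) du; integrate by parts with u′=log(u), dv′=du.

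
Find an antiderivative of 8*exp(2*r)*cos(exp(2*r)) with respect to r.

Let u = exp(2*r), so du = (2*exp(2*r)) dr.
Rewriting, the integral becomes 4·∫ cos(u) du = 4·sin(u).
Substituting back, u = exp(2*r).

4*sin(exp(2*r)) + C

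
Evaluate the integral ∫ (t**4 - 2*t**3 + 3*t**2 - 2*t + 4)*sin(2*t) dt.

-t**4*cos(2*t)/2 + t**3*sin(2*t) + t**3*cos(2*t) - 3*t**2*sin(2*t)/2 - t*cos(2*t)/2 + sin(2*t)/4 - 2*cos(2*t) + C

Use integration by parts with u = t**4 - 2*t**3 + 3*t**2 - 2*t + 4, dv = sin(2*t) dt, so v = -cos(2*t)/2.
Apply parts 4 times (tabular method): alternate signs, differentiate u down to 0, integrate dv up.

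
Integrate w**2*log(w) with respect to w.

Use integration by parts with u = log(w), dv = w**2 dw.
Then du = 1/w dw and v = w**3/3.

w**3*log(w)/3 - w**3/9 + C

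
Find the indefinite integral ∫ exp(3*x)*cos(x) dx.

Let I denote the integral. Integrate by parts with u = cos(x), dv = exp(3*x) dx, so v = exp(3*x)/3: I = exp(3*x)*cos(x)/3 + (1/3)·∫ exp(3*x)*sin(x) dx.
Apply parts again with u = sin(x), dv = exp(3*x) dx: ∫ exp(3*x)*sin(x) dx = exp(3*x)*sin(x)/3 − (1/3)·I. Substituting back brings back I: I = exp(3*x)*sin(x)/9 + exp(3*x)*cos(x)/3 − (1/9)·I.
Solving for I: (1 + 1/9)·I equals the remaining terms, so I = (9/10)·(exp(3*x)*sin(x)/9 + exp(3*x)*cos(x)/3).

exp(3*x)*sin(x)/10 + 3*exp(3*x)*cos(x)/10 + C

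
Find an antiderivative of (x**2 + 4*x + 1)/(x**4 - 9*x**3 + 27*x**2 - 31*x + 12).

Factor the denominator: (x - 4)*(x - 3)*(x - 1)**2.
Partial-fraction decomposition: 11/(6*(x - 1)) + (x - 1)**(-2) - 11/(2*(x - 3)) + 11/(3*(x - 4)).
Integrate each term; A/(x−a) gives A·log|x−a|; A/(x−a)² gives −A/(x−a).

11*log(x - 4)/3 - 11*log(x - 3)/2 + 11*log(x - 1)/6 - 1/(x - 1) + C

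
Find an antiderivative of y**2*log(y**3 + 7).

Let u = y**3 + 7, so du = (3*y**2) dy.
The integral becomes (1/3)·∫ log(u) du; integrate by parts with u′=log(u), dv′=du.

y**3*log(y**3 + 7)/3 - y**3/3 + 7*log(y**3 + 7)/3 + C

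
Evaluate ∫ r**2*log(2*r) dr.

Use integration by parts with u = log(2*r), dv = r**2 dr.
Then du = 1/r dr and v = r**3/3.

r**3*(log(r) + log(2))/3 - r**3/9 + C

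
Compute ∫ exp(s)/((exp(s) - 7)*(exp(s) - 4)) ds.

Let u = e^s, du = e^s ds.
The integral becomes ∫ du/((u-7)(u-4)); decompose into partial fractions.

log(exp(s) - 7)/3 - log(exp(s) - 4)/3 + C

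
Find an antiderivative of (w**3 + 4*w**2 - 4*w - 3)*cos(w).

Use integration by parts with u = w**3 + 4*w**2 - 4*w - 3, dv = cos(w) dw, so v = sin(w).
Apply parts 3 times (tabular method): alternate signs, differentiate u down to 0, integrate dv up.

w**3*sin(w) + 4*w**2*sin(w) + 3*w**2*cos(w) - 10*w*sin(w) + 8*w*cos(w) - 11*sin(w) - 10*cos(w) + C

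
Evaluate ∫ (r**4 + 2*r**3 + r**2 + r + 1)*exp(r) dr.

(r**4 - 2*r**3 + 7*r**2 - 13*r + 14)*exp(r) + C

Use integration by parts with u = r**4 + 2*r**3 + r**2 + r + 1, dv = exp(r) dr, so v = exp(r).
Apply parts 4 times (tabular method): alternate signs, differentiate u down to 0, integrate dv up.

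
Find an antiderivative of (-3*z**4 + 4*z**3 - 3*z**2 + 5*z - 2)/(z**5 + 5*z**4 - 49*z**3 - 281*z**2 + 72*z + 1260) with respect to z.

-1189*log(z - 7)/1560 + log(z - 2)/70 - 79*log(z + 3)/60 + 2477*log(z + 5)/168 - 1223*log(z + 6)/78 + C

Factor the denominator: (z - 7)*(z - 2)*(z + 3)*(z + 5)*(z + 6).
Partial-fraction decomposition: -1223/(78*(z + 6)) + 2477/(168*(z + 5)) - 79/(60*(z + 3)) + 1/(70*(z - 2)) - 1189/(1560*(z - 7)).
Integrate each term: A/(z−a) contributes A·log|z−a|.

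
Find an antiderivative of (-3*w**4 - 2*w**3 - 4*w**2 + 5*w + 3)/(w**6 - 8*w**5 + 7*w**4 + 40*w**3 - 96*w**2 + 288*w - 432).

Factor the denominator: (w - 6)*(w - 3)*(w - 2)*(w + 3)*(w**2 + 4).
Partial-fraction decomposition: (16*w + 81)/(520*(w**2 + 4)) + 79/(1170*(w + 3)) - 67/(160*(w - 2)) + 35/(26*(w - 3)) - 1477/(1440*(w - 6)).
Integrate each term; A/(w−a) gives A·log|w−a|; the (Bw+D)/(w²+p²) term gives a log and an atan.

-1477*log(w - 6)/1440 + 35*log(w - 3)/26 - 67*log(w - 2)/160 + 79*log(w + 3)/1170 + log(w**2 + 4)/65 + 81*atan(w/2)/1040 + C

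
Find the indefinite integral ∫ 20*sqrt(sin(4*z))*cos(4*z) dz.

10*sin(4*z)**(3/2)/3 + C

Let u = sin(4*z), so du = (4*cos(4*z)) dz.
Rewriting, the integral becomes 5·∫ √u du = 5·(2/3)u^(3/2).
Substituting back, u = sin(4*z).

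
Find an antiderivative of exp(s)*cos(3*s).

3*exp(s)*sin(3*s)/10 + exp(s)*cos(3*s)/10 + C

Let I denote the integral. Integrate by parts with u = cos(3*s), dv = exp(s) ds, so v = exp(s): I = exp(s)*cos(3*s) + 3·∫ exp(s)*sin(3*s) ds.
Apply parts again with u = sin(3*s), dv = exp(s) ds: ∫ exp(s)*sin(3*s) ds = exp(s)*sin(3*s) − 3·I. Substituting back brings back I: I = 3*exp(s)*sin(3*s) + exp(s)*cos(3*s) − 9·I.
Solving for I: (1 + 9)·I equals the remaining terms, so I = (1/10)·(3*exp(s)*sin(3*s) + exp(s)*cos(3*s)).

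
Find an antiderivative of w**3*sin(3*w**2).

Let u = w², du = 2w dw; rewrite as (1/2)∫ u^1·sin(3u) du.
Now integrate by parts 1 time.

-w**2*cos(3*w**2)/6 + sin(3*w**2)/18 + C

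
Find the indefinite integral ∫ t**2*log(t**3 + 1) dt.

t**3*log(t**3 + 1)/3 - t**3/3 + log(t**3 + 1)/3 + C

Let u = t**3 + 1, so du = (3*t**2) dt.
The integral becomes (1/3)·∫ log(u) du; integrate by parts with u′=log(u), dv′=du.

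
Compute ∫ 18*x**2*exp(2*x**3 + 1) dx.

3*exp(2*x**3 + 1) + C

Let u = 2*x**3 + 1, so du = (6*x**2) dx.
Rewriting, the integral becomes 3·∫ e^u du = 3·e^u.
Substituting back, u = 2*x**3 + 1.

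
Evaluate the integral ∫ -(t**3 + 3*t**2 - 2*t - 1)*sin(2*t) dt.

Use integration by parts with u = t**3 + 3*t**2 - 2*t - 1, dv = -sin(2*t) dt, so v = cos(2*t)/2.
Apply parts 3 times (tabular method): alternate signs, differentiate u down to 0, integrate dv up.

t**3*cos(2*t)/2 - 3*t**2*sin(2*t)/4 + 3*t**2*cos(2*t)/2 - 3*t*sin(2*t)/2 - 7*t*cos(2*t)/4 + 7*sin(2*t)/8 - 5*cos(2*t)/4 + C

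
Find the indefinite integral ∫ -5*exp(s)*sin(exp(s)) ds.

5*cos(exp(s)) + C

Let u = exp(s), so du = (exp(s)) ds.
Rewriting, the integral becomes -5·∫ sin(u) du = -5·-cos(u).
Substituting back, u = exp(s).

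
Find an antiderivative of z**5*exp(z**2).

(z**4 - 2*z**2 + 2)*exp(z**2)/2 + C

Let u = z², du = 2z dz; rewrite as (1/2)∫ u^2·exp(1u) du.
Now integrate by parts 2 times.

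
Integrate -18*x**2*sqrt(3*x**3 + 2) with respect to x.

Let u = 3*x**3 + 2, so du = (9*x**2) dx.
Rewriting, the integral becomes -2·∫ √u du = -2·(2/3)u^(3/2).
Substituting back, u = 3*x**3 + 2.

-4*(3*x**3 + 2)**(3/2)/3 + C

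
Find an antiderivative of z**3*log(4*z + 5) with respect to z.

Use integration by parts with u = log(4*z + 5), dv = z**3 dz.
Then du = 4/(4*z + 5) dz and v = z**4/4.

z**4*log(4*z + 5)/4 - z**4/16 + 5*z**3/48 - 25*z**2/128 + 125*z/256 - 625*log(4*z + 5)/1024 + C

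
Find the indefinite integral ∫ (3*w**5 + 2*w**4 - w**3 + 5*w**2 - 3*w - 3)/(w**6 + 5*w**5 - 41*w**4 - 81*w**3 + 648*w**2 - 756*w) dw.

Factor the denominator: w*(w - 3)**2*(w - 2)*(w + 6)*(w + 7).
Partial-fraction decomposition: 45013/(6300*(w + 7)) - 6775/(1296*(w + 6)) + 131/(144*(w - 2)) + 1369/(8100*(w - 3)) + 299/(90*(w - 3)**2) + 1/(252*w).
Integrate each term; A/(w−a) gives A·log|w−a|; A/(w−a)² gives −A/(w−a).

log(w)/252 + 1369*log(w - 3)/8100 + 131*log(w - 2)/144 - 6775*log(w + 6)/1296 + 45013*log(w + 7)/6300 - 299/(90*w - 270) + C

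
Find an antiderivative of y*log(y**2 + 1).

Let u = y**2 + 1, so du = (2*y) dy.
The integral becomes (1/2)·∫ log(u) du; integrate by parts with u′=log(u), dv′=du.

y**2*log(y**2 + 1)/2 - y**2/2 + log(y**2 + 1)/2 + C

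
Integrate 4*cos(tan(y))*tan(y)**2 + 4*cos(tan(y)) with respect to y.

Let u = tan(y), so du = (tan(y)**2 + 1) dy.
Rewriting, the integral becomes 4·∫ cos(u) du = 4·sin(u).
Substituting back, u = tan(y).

4*sin(tan(y)) + C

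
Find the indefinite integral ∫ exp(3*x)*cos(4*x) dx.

Let I denote the integral. Integrate by parts with u = cos(4*x), dv = exp(3*x) dx, so v = exp(3*x)/3: I = exp(3*x)*cos(4*x)/3 + (4/3)·∫ exp(3*x)*sin(4*x) dx.
Apply parts again with u = sin(4*x), dv = exp(3*x) dx: ∫ exp(3*x)*sin(4*x) dx = exp(3*x)*sin(4*x)/3 − (4/3)·I. Substituting back brings back I: I = 4*exp(3*x)*sin(4*x)/9 + exp(3*x)*cos(4*x)/3 − (16/9)·I.
Solving for I: (1 + 16/9)·I equals the remaining terms, so I = (9/25)·(4*exp(3*x)*sin(4*x)/9 + exp(3*x)*cos(4*x)/3).

4*exp(3*x)*sin(4*x)/25 + 3*exp(3*x)*cos(4*x)/25 + C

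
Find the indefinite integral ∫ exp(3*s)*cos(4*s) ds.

4*exp(3*s)*sin(4*s)/25 + 3*exp(3*s)*cos(4*s)/25 + C

Let I denote the integral. Integrate by parts with u = cos(4*s), dv = exp(3*s) ds, so v = exp(3*s)/3: I = exp(3*s)*cos(4*s)/3 + (4/3)·∫ exp(3*s)*sin(4*s) ds.
Apply parts again with u = sin(4*s), dv = exp(3*s) ds: ∫ exp(3*s)*sin(4*s) ds = exp(3*s)*sin(4*s)/3 − (4/3)·I. Substituting back brings back I: I = 4*exp(3*s)*sin(4*s)/9 + exp(3*s)*cos(4*s)/3 − (16/9)·I.
Solving for I: (1 + 16/9)·I equals the remaining terms, so I = (9/25)·(4*exp(3*s)*sin(4*s)/9 + exp(3*s)*cos(4*s)/3).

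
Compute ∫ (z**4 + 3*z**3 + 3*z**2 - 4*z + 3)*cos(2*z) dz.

z**4*sin(2*z)/2 + 3*z**3*sin(2*z)/2 + z**3*cos(2*z) + 9*z**2*cos(2*z)/4 - 17*z*sin(2*z)/4 + 3*sin(2*z)/2 - 17*cos(2*z)/8 + C

Use integration by parts with u = z**4 + 3*z**3 + 3*z**2 - 4*z + 3, dv = cos(2*z) dz, so v = sin(2*z)/2.
Apply parts 4 times (tabular method): alternate signs, differentiate u down to 0, integrate dv up.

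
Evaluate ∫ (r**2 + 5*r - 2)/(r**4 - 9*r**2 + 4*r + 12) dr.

Factor the denominator: (r - 2)**2*(r + 1)*(r + 3).
Partial-fraction decomposition: 4/(25*(r + 3)) - 1/(3*(r + 1)) + 13/(75*(r - 2)) + 4/(5*(r - 2)**2).
Integrate each term; A/(r−a) gives A·log|r−a|; A/(r−a)² gives −A/(r−a).

13*log(r - 2)/75 - log(r + 1)/3 + 4*log(r + 3)/25 - 4/(5*r - 10) + C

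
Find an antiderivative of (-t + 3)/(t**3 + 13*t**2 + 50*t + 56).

Factor the denominator: (t + 2)*(t + 4)*(t + 7).
Partial-fraction decomposition: 2/(3*(t + 7)) - 7/(6*(t + 4)) + 1/(2*(t + 2)).
Integrate each term: A/(t−a) contributes A·log|t−a|.

log(t + 2)/2 - 7*log(t + 4)/6 + 2*log(t + 7)/3 + C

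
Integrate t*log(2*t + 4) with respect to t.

Use integration by parts with u = log(2*t + 4), dv = t dt.
Then du = 2/(2*t + 4) dt and v = t**2/2.

t**2*log(2*t + 4)/2 - t**2/4 + t - 2*log(t + 2) + C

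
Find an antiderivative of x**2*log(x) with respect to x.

Use integration by parts with u = log(x), dv = x**2 dx.
Then du = 1/x dx and v = x**3/3.

x**3*log(x)/3 - x**3/9 + C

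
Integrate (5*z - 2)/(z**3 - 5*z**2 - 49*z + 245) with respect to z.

33*log(z - 7)/28 - 23*log(z - 5)/24 - 37*log(z + 7)/168 + C

Factor the denominator: (z - 7)*(z - 5)*(z + 7).
Partial-fraction decomposition: -37/(168*(z + 7)) - 23/(24*(z - 5)) + 33/(28*(z - 7)).
Integrate each term: A/(z−a) contributes A·log|z−a|.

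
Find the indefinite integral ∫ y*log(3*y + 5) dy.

Use integration by parts with u = log(3*y + 5), dv = y dy.
Then du = 3/(3*y + 5) dy and v = y**2/2.

y**2*log(3*y + 5)/2 - y**2/4 + 5*y/6 - 25*log(3*y + 5)/18 + C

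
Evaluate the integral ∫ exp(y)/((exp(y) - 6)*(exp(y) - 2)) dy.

Let u = e^y, du = e^y dy.
The integral becomes ∫ du/((u-6)(u-2)); decompose into partial fractions.

log(exp(y) - 6)/4 - log(exp(y) - 2)/4 + C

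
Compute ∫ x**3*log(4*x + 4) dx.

Use integration by parts with u = log(4*x + 4), dv = x**3 dx.
Then du = 4/(4*x + 4) dx and v = x**4/4.

x**4*log(4*x + 4)/4 - x**4/16 + x**3/12 - x**2/8 + x/4 - log(x + 1)/4 + C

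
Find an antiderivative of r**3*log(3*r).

Use integration by parts with u = log(3*r), dv = r**3 dr.
Then du = 1/r dr and v = r**4/4.

r**4*(log(r) + log(3))/4 - r**4/16 + C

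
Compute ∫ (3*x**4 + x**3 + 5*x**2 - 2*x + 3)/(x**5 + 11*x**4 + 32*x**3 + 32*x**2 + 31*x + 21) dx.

Factor the denominator: (x + 1)*(x + 3)*(x + 7)*(x**2 + 1).
Partial-fraction decomposition: -(3*x + 4)/(50*(x**2 + 1)) + 1187/(200*(x + 7)) - 27/(8*(x + 3)) + 1/(2*(x + 1)).
Integrate each term; A/(x−a) gives A·log|x−a|; the (Bx+D)/(x²+p²) term gives a log and an atan.

log(x + 1)/2 - 27*log(x + 3)/8 + 1187*log(x + 7)/200 - 3*log(x**2 + 1)/100 - 2*atan(x)/25 + C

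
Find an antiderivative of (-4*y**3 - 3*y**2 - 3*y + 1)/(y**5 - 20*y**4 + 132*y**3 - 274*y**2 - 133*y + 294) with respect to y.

Factor the denominator: (y - 7)**2*(y - 6)*(y - 1)*(y + 1).
Partial-fraction decomposition: 5/(896*(y + 1)) + 1/(40*(y - 1)) - 989/(35*(y - 6)) + 3613/(128*(y - 7)) - 513/(16*(y - 7)**2).
Integrate each term; A/(y−a) gives A·log|y−a|; A/(y−a)² gives −A/(y−a).

3613*log(y - 7)/128 - 989*log(y - 6)/35 + log(y - 1)/40 + 5*log(y + 1)/896 + 513/(16*y - 112) + C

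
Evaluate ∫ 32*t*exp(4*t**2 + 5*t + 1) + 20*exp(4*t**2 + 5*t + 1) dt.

Let u = 4*t**2 + 5*t + 1, so du = (8*t + 5) dt.
Rewriting, the integral becomes 4·∫ e^u du = 4·e^u.
Substituting back, u = 4*t**2 + 5*t + 1.

4*exp(4*t**2 + 5*t + 1) + C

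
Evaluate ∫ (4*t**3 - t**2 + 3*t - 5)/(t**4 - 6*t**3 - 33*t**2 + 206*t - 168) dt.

103*log(t - 7)/18 - 247*log(t - 4)/90 + log(t - 1)/126 + 71*log(t + 6)/70 + C

Factor the denominator: (t - 7)*(t - 4)*(t - 1)*(t + 6).
Partial-fraction decomposition: 71/(70*(t + 6)) + 1/(126*(t - 1)) - 247/(90*(t - 4)) + 103/(18*(t - 7)).
Integrate each term: A/(t−a) contributes A·log|t−a|.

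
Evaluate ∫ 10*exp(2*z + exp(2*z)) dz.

Let u = exp(2*z), so du = (2*exp(2*z)) dz.
Rewriting, the integral becomes 5·∫ e^u du = 5·e^u.
Substituting back, u = exp(2*z).

5*exp(exp(2*z)) + C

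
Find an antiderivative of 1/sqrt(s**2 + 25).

log(s + sqrt(s**2 + 25)) + C

Substitute s = 5·tan(θ), so ds = 5·sec(θ)^2 dθ and the radical becomes sqrt(s**2 + 25) = 5·sec(θ) by the Pythagorean identity.
Integrate the resulting trig expression in θ, then back-substitute tan(θ) = s/5, sec(θ) = sqrt(s**2 + 25)/5 (absorbing any constant into C).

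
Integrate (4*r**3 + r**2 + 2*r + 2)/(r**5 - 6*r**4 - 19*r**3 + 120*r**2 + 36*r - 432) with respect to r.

Factor the denominator: (r - 6)*(r - 3)**2*(r + 2)*(r + 4).
Partial-fraction decomposition: -123/(490*(r + 4)) + 3/(40*(r + 2)) - 2411/(2205*(r - 3)) - 25/(21*(r - 3)**2) + 457/(360*(r - 6)).
Integrate each term; A/(r−a) gives A·log|r−a|; A/(r−a)² gives −A/(r−a).

457*log(r - 6)/360 - 2411*log(r - 3)/2205 + 3*log(r + 2)/40 - 123*log(r + 4)/490 + 25/(21*r - 63) + C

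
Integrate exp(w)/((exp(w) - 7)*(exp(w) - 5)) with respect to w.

Let u = e^w, du = e^w dw.
The integral becomes ∫ du/((u-5)(u-7)); decompose into partial fractions.

log(exp(w) - 7)/2 - log(exp(w) - 5)/2 + C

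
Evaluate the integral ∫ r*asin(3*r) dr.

r**2*asin(3*r)/2 + r*sqrt(-9*r**2 + 1)/12 - asin(3*r)/36 + C

Use integration by parts with u = arcsin(3*r), dv = r dr.
Then du = 3/sqrt(-9*r**2 + 1) dr.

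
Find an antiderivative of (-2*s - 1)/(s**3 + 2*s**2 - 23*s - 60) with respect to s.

-11*log(s - 5)/72 - 5*log(s + 3)/8 + 7*log(s + 4)/9 + C

Factor the denominator: (s - 5)*(s + 3)*(s + 4).
Partial-fraction decomposition: 7/(9*(s + 4)) - 5/(8*(s + 3)) - 11/(72*(s - 5)).
Integrate each term: A/(s−a) contributes A·log|s−a|.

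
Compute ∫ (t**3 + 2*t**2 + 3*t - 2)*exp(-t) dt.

Use integration by parts with u = t**3 + 2*t**2 + 3*t - 2, dv = exp(-t) dt, so v = -exp(-t).
Apply parts 3 times (tabular method): alternate signs, differentiate u down to 0, integrate dv up.

(-t**3 - 5*t**2 - 13*t - 11)*exp(-t) + C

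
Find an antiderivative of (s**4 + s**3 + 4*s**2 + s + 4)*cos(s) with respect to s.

Use integration by parts with u = s**4 + s**3 + 4*s**2 + s + 4, dv = cos(s) ds, so v = sin(s).
Apply parts 4 times (tabular method): alternate signs, differentiate u down to 0, integrate dv up.

s**4*sin(s) + s**3*sin(s) + 4*s**3*cos(s) - 8*s**2*sin(s) + 3*s**2*cos(s) - 5*s*sin(s) - 16*s*cos(s) + 20*sin(s) - 5*cos(s) + C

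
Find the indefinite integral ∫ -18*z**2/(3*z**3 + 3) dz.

Let u = 3*z**3 + 3, so du = (9*z**2) dz.
Rewriting, the integral becomes -2·∫ 1/u du = -2·log(u).
Substituting back, u = 3*z**3 + 3.

-2*log(3*z**3 + 3) + C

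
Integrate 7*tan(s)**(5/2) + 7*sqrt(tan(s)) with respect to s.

14*tan(s)**(3/2)/3 + C

Let u = tan(s), so du = (tan(s)**2 + 1) ds.
Rewriting, the integral becomes 7·∫ √u du = 7·(2/3)u^(3/2).
Substituting back, u = tan(s).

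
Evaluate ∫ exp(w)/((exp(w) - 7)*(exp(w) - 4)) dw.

log(exp(w) - 7)/3 - log(exp(w) - 4)/3 + C

Let u = e^w, du = e^w dw.
The integral becomes ∫ du/((u-4)(u-7)); decompose into partial fractions.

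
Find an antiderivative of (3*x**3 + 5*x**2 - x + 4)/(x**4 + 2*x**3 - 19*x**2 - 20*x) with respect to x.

Factor the denominator: x*(x - 4)*(x + 1)*(x + 5).
Partial-fraction decomposition: 241/(180*(x + 5)) + 7/(20*(x + 1)) + 68/(45*(x - 4)) - 1/(5*x).
Integrate each term: A/(x−a) contributes A·log|x−a|.

-log(x)/5 + 68*log(x - 4)/45 + 7*log(x + 1)/20 + 241*log(x + 5)/180 + C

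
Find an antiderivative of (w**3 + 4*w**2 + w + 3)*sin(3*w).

-w**3*cos(3*w)/3 + w**2*sin(3*w)/3 - 4*w**2*cos(3*w)/3 + 8*w*sin(3*w)/9 - w*cos(3*w)/9 + sin(3*w)/27 - 19*cos(3*w)/27 + C

Use integration by parts with u = w**3 + 4*w**2 + w + 3, dv = sin(3*w) dw, so v = -cos(3*w)/3.
Apply parts 3 times (tabular method): alternate signs, differentiate u down to 0, integrate dv up.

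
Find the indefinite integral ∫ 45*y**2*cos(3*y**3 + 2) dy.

Let u = 3*y**3 + 2, so du = (9*y**2) dy.
Rewriting, the integral becomes 5·∫ cos(u) du = 5·sin(u).
Substituting back, u = 3*y**3 + 2.

5*sin(3*y**3 + 2) + C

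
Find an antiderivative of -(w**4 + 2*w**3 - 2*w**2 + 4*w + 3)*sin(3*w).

Use integration by parts with u = w**4 + 2*w**3 - 2*w**2 + 4*w + 3, dv = -sin(3*w) dw, so v = cos(3*w)/3.
Apply parts 4 times (tabular method): alternate signs, differentiate u down to 0, integrate dv up.

w**4*cos(3*w)/3 - 4*w**3*sin(3*w)/9 + 2*w**3*cos(3*w)/3 - 2*w**2*sin(3*w)/3 - 10*w**2*cos(3*w)/9 + 20*w*sin(3*w)/27 + 8*w*cos(3*w)/9 - 8*sin(3*w)/27 + 101*cos(3*w)/81 + C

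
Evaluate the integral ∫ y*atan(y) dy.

y**2*atan(y)/2 - y/2 + atan(y)/2 + C

Use integration by parts with u = arctan(y), dv = y dy.
Then du = 1/(y**2 + 1) dy.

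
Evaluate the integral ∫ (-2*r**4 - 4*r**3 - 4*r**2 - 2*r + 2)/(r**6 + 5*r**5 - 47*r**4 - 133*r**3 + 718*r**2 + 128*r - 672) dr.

-21629*log(r - 4)/272250 - 5*log(r - 1)/504 - log(r + 1)/750 - 929*log(r + 6)/1750 + 1805*log(r + 7)/2904 + 419/(825*r - 3300) + C

Factor the denominator: (r - 4)**2*(r - 1)*(r + 1)*(r + 6)*(r + 7).
Partial-fraction decomposition: 1805/(2904*(r + 7)) - 929/(1750*(r + 6)) - 1/(750*(r + 1)) - 5/(504*(r - 1)) - 21629/(272250*(r - 4)) - 419/(825*(r - 4)**2).
Integrate each term; A/(r−a) gives A·log|r−a|; A/(r−a)² gives −A/(r−a).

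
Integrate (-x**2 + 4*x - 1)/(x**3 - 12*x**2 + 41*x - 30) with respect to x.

Factor the denominator: (x - 6)*(x - 5)*(x - 1).
Partial-fraction decomposition: 1/(10*(x - 1)) + 3/(2*(x - 5)) - 13/(5*(x - 6)).
Integrate each term: A/(x−a) contributes A·log|x−a|.

-13*log(x - 6)/5 + 3*log(x - 5)/2 + log(x - 1)/10 + C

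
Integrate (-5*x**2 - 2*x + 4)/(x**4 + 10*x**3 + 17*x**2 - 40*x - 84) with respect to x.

Factor the denominator: (x - 2)*(x + 2)*(x + 3)*(x + 7).
Partial-fraction decomposition: 227/(180*(x + 7)) - 7/(4*(x + 3)) + 3/(5*(x + 2)) - 1/(9*(x - 2)).
Integrate each term: A/(x−a) contributes A·log|x−a|.

-log(x - 2)/9 + 3*log(x + 2)/5 - 7*log(x + 3)/4 + 227*log(x + 7)/180 + C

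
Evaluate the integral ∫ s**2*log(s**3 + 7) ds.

Let u = s**3 + 7, so du = (3*s**2) ds.
The integral becomes (1/3)·∫ log(u) du; integrate by parts with u′=log(u), dv′=du.

s**3*log(s**3 + 7)/3 - s**3/3 + 7*log(s**3 + 7)/3 + C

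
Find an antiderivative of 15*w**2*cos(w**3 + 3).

Let u = w**3 + 3, so du = (3*w**2) dw.
Rewriting, the integral becomes 5·∫ cos(u) du = 5·sin(u).
Substituting back, u = w**3 + 3.

5*sin(w**3 + 3) + C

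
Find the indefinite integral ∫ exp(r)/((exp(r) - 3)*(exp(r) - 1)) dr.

Let u = e^r, du = e^r dr.
The integral becomes ∫ du/((u-3)(u-1)); decompose into partial fractions.

log(exp(r) - 3)/2 - log(exp(r) - 1)/2 + C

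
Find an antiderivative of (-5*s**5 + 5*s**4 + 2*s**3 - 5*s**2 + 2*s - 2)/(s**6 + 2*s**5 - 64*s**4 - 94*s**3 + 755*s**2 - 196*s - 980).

Factor the denominator: (s - 7)*(s - 2)**2*(s + 1)*(s + 5)*(s + 7).
Partial-fraction decomposition: -95093/(13608*(s + 7)) + 6121/(1568*(s + 5)) + 1/(1728*(s + 1)) + 63706/(297675*(s - 2)) + 82/(945*(s - 2)**2) - 23859/(11200*(s - 7)).
Integrate each term; A/(s−a) gives A·log|s−a|; A/(s−a)² gives −A/(s−a).

-23859*log(s - 7)/11200 + 63706*log(s - 2)/297675 + log(s + 1)/1728 + 6121*log(s + 5)/1568 - 95093*log(s + 7)/13608 - 82/(945*s - 1890) + C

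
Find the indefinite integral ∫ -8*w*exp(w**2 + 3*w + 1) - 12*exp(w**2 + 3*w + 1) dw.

Let u = w**2 + 3*w + 1, so du = (2*w + 3) dw.
Rewriting, the integral becomes -4·∫ e^u du = -4·e^u.
Substituting back, u = w**2 + 3*w + 1.

-4*exp(w**2 + 3*w + 1) + C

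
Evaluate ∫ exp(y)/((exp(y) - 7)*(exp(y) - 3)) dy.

log(exp(y) - 7)/4 - log(exp(y) - 3)/4 + C

Let u = e^y, du = e^y dy.
The integral becomes ∫ du/((u-7)(u-3)); decompose into partial fractions.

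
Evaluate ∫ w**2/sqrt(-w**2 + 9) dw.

Substitute w = 3·sin(θ), so dw = 3·cos(θ) dθ and the radical becomes sqrt(-w**2 + 9) = 3·cos(θ) by the Pythagorean identity.
Integrate the resulting trig expression in θ, then back-substitute θ = asin(w/3), sin(θ) = w/3, cos(θ) = sqrt(-w**2 + 9)/3 (absorbing any constant into C).

-w*sqrt(-w**2 + 9)/2 + 9*asin(w/3)/2 + C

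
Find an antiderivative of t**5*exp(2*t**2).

Let u = t², du = 2t dt; rewrite as (1/2)∫ u^2·exp(2u) du.
Now integrate by parts 2 times.

(2*t**4 - 2*t**2 + 1)*exp(2*t**2)/8 + C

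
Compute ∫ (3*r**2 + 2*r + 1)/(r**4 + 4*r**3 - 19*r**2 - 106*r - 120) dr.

43*log(r - 5)/252 - 9*log(r + 2)/14 + 11*log(r + 3)/4 - 41*log(r + 4)/18 + C

Factor the denominator: (r - 5)*(r + 2)*(r + 3)*(r + 4).
Partial-fraction decomposition: -41/(18*(r + 4)) + 11/(4*(r + 3)) - 9/(14*(r + 2)) + 43/(252*(r - 5)).
Integrate each term: A/(r−a) contributes A·log|r−a|.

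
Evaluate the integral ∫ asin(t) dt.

t*asin(t) + sqrt(-t**2 + 1) + C

Use integration by parts with u = arcsin(t), dv = dt.
Then du = 1/sqrt(-t**2 + 1) dt.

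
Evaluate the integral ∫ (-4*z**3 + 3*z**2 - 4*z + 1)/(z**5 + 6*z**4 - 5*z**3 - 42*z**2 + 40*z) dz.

log(z)/40 - 9*log(z - 2)/28 + 2*log(z - 1)/15 - 107*log(z + 4)/40 + 298*log(z + 5)/105 + C

Factor the denominator: z*(z - 2)*(z - 1)*(z + 4)*(z + 5).
Partial-fraction decomposition: 298/(105*(z + 5)) - 107/(40*(z + 4)) + 2/(15*(z - 1)) - 9/(28*(z - 2)) + 1/(40*z).
Integrate each term: A/(z−a) contributes A·log|z−a|.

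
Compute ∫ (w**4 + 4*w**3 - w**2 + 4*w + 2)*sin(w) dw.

-w**4*cos(w) + 4*w**3*sin(w) - 4*w**3*cos(w) + 12*w**2*sin(w) + 13*w**2*cos(w) - 26*w*sin(w) + 20*w*cos(w) - 20*sin(w) - 28*cos(w) + C

Use integration by parts with u = w**4 + 4*w**3 - w**2 + 4*w + 2, dv = sin(w) dw, so v = -cos(w).
Apply parts 4 times (tabular method): alternate signs, differentiate u down to 0, integrate dv up.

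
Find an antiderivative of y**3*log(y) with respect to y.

Use integration by parts with u = log(y), dv = y**3 dy.
Then du = 1/y dy and v = y**4/4.

y**4*log(y)/4 - y**4/16 + C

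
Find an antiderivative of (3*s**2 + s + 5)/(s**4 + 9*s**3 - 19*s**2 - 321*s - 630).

119*log(s - 6)/1287 - 29*log(s + 3)/72 + 75*log(s + 5)/44 - 145*log(s + 7)/104 + C

Factor the denominator: (s - 6)*(s + 3)*(s + 5)*(s + 7).
Partial-fraction decomposition: -145/(104*(s + 7)) + 75/(44*(s + 5)) - 29/(72*(s + 3)) + 119/(1287*(s - 6)).
Integrate each term: A/(s−a) contributes A·log|s−a|.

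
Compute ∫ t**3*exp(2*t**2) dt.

(2*t**2 - 1)*exp(2*t**2)/8 + C

Let u = t², du = 2t dt; rewrite as (1/2)∫ u^1·exp(2u) du.
Now integrate by parts 1 time.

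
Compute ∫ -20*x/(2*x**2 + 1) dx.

Let u = 2*x**2 + 1, so du = (4*x) dx.
Rewriting, the integral becomes -5·∫ 1/u du = -5·log(u).
Substituting back, u = 2*x**2 + 1.

-5*log(2*x**2 + 1) + C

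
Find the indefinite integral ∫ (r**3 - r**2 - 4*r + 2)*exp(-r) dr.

Use integration by parts with u = r**3 - r**2 - 4*r + 2, dv = exp(-r) dr, so v = -exp(-r).
Apply parts 3 times (tabular method): alternate signs, differentiate u down to 0, integrate dv up.

(-r**3 - 2*r**2 - 2)*exp(-r) + C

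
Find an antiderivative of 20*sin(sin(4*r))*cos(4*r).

Let u = sin(4*r), so du = (4*cos(4*r)) dr.
Rewriting, the integral becomes 5·∫ sin(u) du = 5·-cos(u).
Substituting back, u = sin(4*r).

-5*cos(sin(4*r)) + C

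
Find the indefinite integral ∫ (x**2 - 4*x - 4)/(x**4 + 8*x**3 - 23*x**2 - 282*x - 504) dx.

4*log(x - 6)/585 - 17*log(x + 3)/36 + 14*log(x + 4)/15 - 73*log(x + 7)/156 + C

Factor the denominator: (x - 6)*(x + 3)*(x + 4)*(x + 7).
Partial-fraction decomposition: -73/(156*(x + 7)) + 14/(15*(x + 4)) - 17/(36*(x + 3)) + 4/(585*(x - 6)).
Integrate each term: A/(x−a) contributes A·log|x−a|.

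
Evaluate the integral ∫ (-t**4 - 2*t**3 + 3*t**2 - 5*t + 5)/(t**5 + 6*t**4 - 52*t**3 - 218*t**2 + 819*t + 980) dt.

-205*log(t - 5)/216 + 351*log(t - 4)/605 + 7*log(t + 1)/540 - 5611*log(t + 7)/8712 - 191/(99*t + 693) + C

Factor the denominator: (t - 5)*(t - 4)*(t + 1)*(t + 7)**2.
Partial-fraction decomposition: -5611/(8712*(t + 7)) + 191/(99*(t + 7)**2) + 7/(540*(t + 1)) + 351/(605*(t - 4)) - 205/(216*(t - 5)).
Integrate each term; A/(t−a) gives A·log|t−a|; A/(t−a)² gives −A/(t−a).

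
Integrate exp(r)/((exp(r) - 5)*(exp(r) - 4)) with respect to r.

log(exp(r) - 5) - log(exp(r) - 4) + C

Let u = e^r, du = e^r dr.
The integral becomes ∫ du/((u-5)(u-4)); decompose into partial fractions.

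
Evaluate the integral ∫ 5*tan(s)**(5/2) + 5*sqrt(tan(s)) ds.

10*tan(s)**(3/2)/3 + C

Let u = tan(s), so du = (tan(s)**2 + 1) ds.
Rewriting, the integral becomes 5·∫ √u du = 5·(2/3)u^(3/2).
Substituting back, u = tan(s).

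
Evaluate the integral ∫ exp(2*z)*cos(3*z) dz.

Let I denote the integral. Integrate by parts with u = cos(3*z), dv = exp(2*z) dz, so v = exp(2*z)/2: I = exp(2*z)*cos(3*z)/2 + (3/2)·∫ exp(2*z)*sin(3*z) dz.
Apply parts again with u = sin(3*z), dv = exp(2*z) dz: ∫ exp(2*z)*sin(3*z) dz = exp(2*z)*sin(3*z)/2 − (3/2)·I. Substituting back brings back I: I = 3*exp(2*z)*sin(3*z)/4 + exp(2*z)*cos(3*z)/2 − (9/4)·I.
Solving for I: (1 + 9/4)·I equals the remaining terms, so I = (4/13)·(3*exp(2*z)*sin(3*z)/4 + exp(2*z)*cos(3*z)/2).

3*exp(2*z)*sin(3*z)/13 + 2*exp(2*z)*cos(3*z)/13 + C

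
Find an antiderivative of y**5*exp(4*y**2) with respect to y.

(8*y**4 - 4*y**2 + 1)*exp(4*y**2)/64 + C

Let u = y², du = 2y dy; rewrite as (1/2)∫ u^2·exp(4u) du.
Now integrate by parts 2 times.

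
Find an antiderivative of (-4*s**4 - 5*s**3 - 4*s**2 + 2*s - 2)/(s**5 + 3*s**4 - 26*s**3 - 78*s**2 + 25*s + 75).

-3217*log(s - 5)/1920 + 13*log(s - 1)/192 - 7*log(s + 1)/96 + 233*log(s + 3)/128 - 1987*log(s + 5)/480 + C

Factor the denominator: (s - 5)*(s - 1)*(s + 1)*(s + 3)*(s + 5).
Partial-fraction decomposition: -1987/(480*(s + 5)) + 233/(128*(s + 3)) - 7/(96*(s + 1)) + 13/(192*(s - 1)) - 3217/(1920*(s - 5)).
Integrate each term: A/(s−a) contributes A·log|s−a|.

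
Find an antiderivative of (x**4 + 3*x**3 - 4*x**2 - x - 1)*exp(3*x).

Use integration by parts with u = x**4 + 3*x**3 - 4*x**2 - x - 1, dv = exp(3*x) dx, so v = exp(3*x)/3.
Apply parts 4 times (tabular method): alternate signs, differentiate u down to 0, integrate dv up.

(27*x**4 + 45*x**3 - 153*x**2 + 75*x - 52)*exp(3*x)/81 + C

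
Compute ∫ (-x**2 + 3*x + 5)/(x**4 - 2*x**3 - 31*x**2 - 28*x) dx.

-5*log(x)/28 - 23*log(x - 7)/616 + log(x + 1)/24 + 23*log(x + 4)/132 + C

Factor the denominator: x*(x - 7)*(x + 1)*(x + 4).
Partial-fraction decomposition: 23/(132*(x + 4)) + 1/(24*(x + 1)) - 23/(616*(x - 7)) - 5/(28*x).
Integrate each term: A/(x−a) contributes A·log|x−a|.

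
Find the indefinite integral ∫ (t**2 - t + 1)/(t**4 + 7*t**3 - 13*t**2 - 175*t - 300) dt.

Factor the denominator: (t - 5)*(t + 3)*(t + 4)*(t + 5).
Partial-fraction decomposition: -31/(20*(t + 5)) + 7/(3*(t + 4)) - 13/(16*(t + 3)) + 7/(240*(t - 5)).
Integrate each term: A/(t−a) contributes A·log|t−a|.

7*log(t - 5)/240 - 13*log(t + 3)/16 + 7*log(t + 4)/3 - 31*log(t + 5)/20 + C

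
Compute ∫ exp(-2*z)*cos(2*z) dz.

Let I denote the integral. Integrate by parts with u = cos(2*z), dv = exp(-2*z) dz, so v = -exp(-2*z)/2: I = -exp(-2*z)*cos(2*z)/2 − ∫ exp(-2*z)*sin(2*z) dz.
Apply parts again with u = sin(2*z), dv = exp(-2*z) dz: ∫ exp(-2*z)*sin(2*z) dz = -exp(-2*z)*sin(2*z)/2 + I. Substituting back brings back I: I = exp(-2*z)*sin(2*z)/2 - exp(-2*z)*cos(2*z)/2 − I.
Solving for I: (1 + 1)·I equals the remaining terms, so I = (1/2)·(exp(-2*z)*sin(2*z)/2 - exp(-2*z)*cos(2*z)/2).

exp(-2*z)*sin(2*z)/4 - exp(-2*z)*cos(2*z)/4 + C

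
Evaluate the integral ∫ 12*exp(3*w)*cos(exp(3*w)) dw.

Let u = exp(3*w), so du = (3*exp(3*w)) dw.
Rewriting, the integral becomes 4·∫ cos(u) du = 4·sin(u).
Substituting back, u = exp(3*w).

4*sin(exp(3*w)) + C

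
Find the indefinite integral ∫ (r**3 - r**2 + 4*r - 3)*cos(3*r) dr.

r**3*sin(3*r)/3 - r**2*sin(3*r)/3 + r**2*cos(3*r)/3 + 10*r*sin(3*r)/9 - 2*r*cos(3*r)/9 - 25*sin(3*r)/27 + 10*cos(3*r)/27 + C

Use integration by parts with u = r**3 - r**2 + 4*r - 3, dv = cos(3*r) dr, so v = sin(3*r)/3.
Apply parts 3 times (tabular method): alternate signs, differentiate u down to 0, integrate dv up.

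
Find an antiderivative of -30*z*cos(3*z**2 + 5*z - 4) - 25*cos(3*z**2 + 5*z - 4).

Let u = 3*z**2 + 5*z - 4, so du = (6*z + 5) dz.
Rewriting, the integral becomes -5·∫ cos(u) du = -5·sin(u).
Substituting back, u = 3*z**2 + 5*z - 4.

-5*sin(3*z**2 + 5*z - 4) + C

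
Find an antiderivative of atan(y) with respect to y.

y*atan(y) - log(y**2 + 1)/2 + C

Use integration by parts with u = arctan(y), dv = dy.
Then du = 1/(y**2 + 1) dy.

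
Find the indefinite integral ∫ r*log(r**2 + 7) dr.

Let u = r**2 + 7, so du = (2*r) dr.
The integral becomes (1/2)·∫ log(u) du; integrate by parts with u′=log(u), dv′=du.

r**2*log(r**2 + 7)/2 - r**2/2 + 7*log(r**2 + 7)/2 + C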